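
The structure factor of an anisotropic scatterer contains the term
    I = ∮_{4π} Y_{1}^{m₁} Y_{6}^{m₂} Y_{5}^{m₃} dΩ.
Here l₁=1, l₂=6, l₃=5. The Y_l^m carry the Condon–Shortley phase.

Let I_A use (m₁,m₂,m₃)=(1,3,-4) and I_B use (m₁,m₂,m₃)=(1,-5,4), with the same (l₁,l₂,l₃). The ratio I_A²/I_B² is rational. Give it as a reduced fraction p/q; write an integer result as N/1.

3/55

Shared (l₁,l₂,l₃)=(1,6,5): N and (l;000)² cancel in I_A²/I_B².
A: Δ = 2!·0!·10!/13! = 1/858; Racah Σ t=0..0: t=0:+1/725760 = 1/725760; ⇒ 3j(1 6 5; 1 3 -4)² = 1/286, sgn -1
B: Δ = 2!·0!·10!/13! = 1/858; Racah Σ t=0..0: t=0:+1/725760 = 1/725760; ⇒ 3j(1 6 5; 1 -5 4)² = 5/78, sgn -1
I_A²/I_B² = (1/286)/(5/78) = 3/55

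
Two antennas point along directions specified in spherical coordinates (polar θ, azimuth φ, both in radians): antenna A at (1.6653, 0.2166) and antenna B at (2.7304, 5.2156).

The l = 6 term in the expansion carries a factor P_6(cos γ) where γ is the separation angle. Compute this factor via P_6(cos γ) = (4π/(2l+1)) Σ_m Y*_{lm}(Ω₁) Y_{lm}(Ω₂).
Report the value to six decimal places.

Term-by-term m-sum for l=6 (normalisation 4π/13 = 0.966644):
  m=-6: (+0.125984+0.453105i) × (+0.001955+0.000240i) = +0.000137+0.000916i  (running Σ = +0.000137+0.000916i)
  m=-5: (-0.072374-0.136410i) × (-0.009163+0.012686i) = +0.002394+0.000332i  (running Σ = +0.002531+0.001248i)
  m=-4: (-0.204717-0.240891i) × (-0.032111-0.067846i) = -0.009770+0.021624i  (running Σ = -0.007239+0.022872i)
  m=-3: (+0.140135+0.106487i) × (+0.237579+0.014549i) = +0.031744+0.027338i  (running Σ = +0.024505+0.050210i)
  m=-2: (+0.246786+0.114138i) × (-0.255325+0.403318i) = -0.109045+0.070391i  (running Σ = -0.084540+0.120601i)
  m=-1: (-0.178989-0.039387i) × (-0.224984-0.408706i) = +0.024172+0.082015i  (running Σ = -0.060368+0.202617i)
  m=0: (-0.259989-0.000000i) × (-0.135655+0.000000i) = +0.035269+0.000000i  (running Σ = -0.025099+0.202617i)
  m=1: (+0.178989-0.039387i) × (+0.224984-0.408706i) = +0.024172-0.082015i  (running Σ = -0.000927+0.120601i)
  m=2: (+0.246786-0.114138i) × (-0.255325-0.403318i) = -0.109045-0.070391i  (running Σ = -0.109972+0.050210i)
  m=3: (-0.140135+0.106487i) × (-0.237579+0.014549i) = +0.031744-0.027338i  (running Σ = -0.078228+0.022872i)
  m=4: (-0.204717+0.240891i) × (-0.032111+0.067846i) = -0.009770-0.021624i  (running Σ = -0.087998+0.001248i)
  m=5: (+0.072374-0.136410i) × (+0.009163+0.012686i) = +0.002394-0.000332i  (running Σ = -0.085604+0.000916i)
  m=6: (+0.125984-0.453105i) × (+0.001955-0.000240i) = +0.000137-0.000916i  (running Σ = -0.085467-0.000000i)
Total Σ_m = -0.085467-0.000000i. Multiply by 0.966644: -0.082616-0.000000i. P_6(cos γ) = -0.082616

-0.082616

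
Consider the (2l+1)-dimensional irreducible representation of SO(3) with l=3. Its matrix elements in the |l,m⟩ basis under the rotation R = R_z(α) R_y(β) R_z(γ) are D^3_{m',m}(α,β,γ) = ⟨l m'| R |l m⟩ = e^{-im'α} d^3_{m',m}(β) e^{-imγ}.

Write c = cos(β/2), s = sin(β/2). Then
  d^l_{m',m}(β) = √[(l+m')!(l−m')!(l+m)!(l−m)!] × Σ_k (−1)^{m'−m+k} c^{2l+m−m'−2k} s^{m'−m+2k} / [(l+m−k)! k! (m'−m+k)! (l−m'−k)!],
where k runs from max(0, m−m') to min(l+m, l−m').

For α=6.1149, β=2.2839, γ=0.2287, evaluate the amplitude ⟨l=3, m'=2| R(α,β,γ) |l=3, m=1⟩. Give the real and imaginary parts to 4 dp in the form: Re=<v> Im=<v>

Split into d^3_{2,1}(β=2.2839) × two z-phases.
Half-angle: c=0.415822, s=0.909446. N=√(120·1·24·2)=75.894664
k: max(0,(1)−(2))=0 … min(3+(1),3−(2))=1
  k=0: (−1)^1·75.8947/(24)·0.4158^5·0.9094^1 = -0.035753
  k=1: (−1)^2·75.8947/(12)·0.4158^3·0.9094^3 = +0.342045
d^3_{2,1}(2.2839) = -0.035753 +0.342045 = +0.306292
Phases: e^{-i·(2)·6.1149}=+0.943893+0.330252i, e^{-i·(1)·0.2287}=+0.973962-0.226712i ⇒ D=+0.304511+0.032976i

Re=0.3045 Im=0.0330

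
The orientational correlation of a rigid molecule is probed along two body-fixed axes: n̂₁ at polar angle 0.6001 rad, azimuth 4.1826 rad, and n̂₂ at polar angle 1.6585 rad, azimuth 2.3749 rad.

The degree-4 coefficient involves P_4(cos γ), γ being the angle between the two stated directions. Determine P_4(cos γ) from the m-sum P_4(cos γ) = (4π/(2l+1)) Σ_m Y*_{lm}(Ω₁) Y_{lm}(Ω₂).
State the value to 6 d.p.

Summing Y*_{l m}(θ₁,φ₁)·Y_{l m}(θ₂,φ₂) over m ∈ [−4, 4]; prefactor 4π/(2·4+1) = 1.396263:
  [-4]  conj(Y_{4,-4})(Ω₁) = -0.02346 - 0.03841j ; Y_{4,-4}(Ω₂) = -0.43455 + 0.03257j ; Δ = 0.01145 + 0.01593j
  [-3]  conj(Y_{4,-3})(Ω₁) = 0.18601 - 0.00345j ; Y_{4,-3}(Ω₂) = -0.07221 + 0.08081j ; Δ = -0.01315 + 0.01528j
  [-2]  conj(Y_{4,-2})(Ω₁) = -0.19665 + 0.35055j ; Y_{4,-2}(Ω₂) = -0.01175 - 0.31391j ; Δ = 0.11235 + 0.05761j
  [-1]  conj(Y_{4,-1})(Ω₁) = -0.19695 - 0.33630j ; Y_{4,-1}(Ω₂) = -0.08759 - 0.08437j ; Δ = -0.01112 + 0.04608j
  [+0]  conj(Y_{4,0})(Ω₁) = -0.12661 + 0.00000j ; Y_{4,0}(Ω₂) = 0.29323 + 0.00000j ; Δ = -0.03713 + 0.00000j
  [+1]  conj(Y_{4,1})(Ω₁) = 0.19695 - 0.33630j ; Y_{4,1}(Ω₂) = 0.08759 - 0.08437j ; Δ = -0.01112 - 0.04608j
  [+2]  conj(Y_{4,2})(Ω₁) = -0.19665 - 0.35055j ; Y_{4,2}(Ω₂) = -0.01175 + 0.31391j ; Δ = 0.11235 - 0.05761j
  [+3]  conj(Y_{4,3})(Ω₁) = -0.18601 - 0.00345j ; Y_{4,3}(Ω₂) = 0.07221 + 0.08081j ; Δ = -0.01315 - 0.01528j
  [+4]  conj(Y_{4,4})(Ω₁) = -0.02346 + 0.03841j ; Y_{4,4}(Ω₂) = -0.43455 - 0.03257j ; Δ = 0.01145 - 0.01593j
Total Σ_m = 0.16192 + 0.00000j. Multiply by 1.396263: 0.22608 + 0.00000j. P_4(cos γ) = 0.226081

0.226081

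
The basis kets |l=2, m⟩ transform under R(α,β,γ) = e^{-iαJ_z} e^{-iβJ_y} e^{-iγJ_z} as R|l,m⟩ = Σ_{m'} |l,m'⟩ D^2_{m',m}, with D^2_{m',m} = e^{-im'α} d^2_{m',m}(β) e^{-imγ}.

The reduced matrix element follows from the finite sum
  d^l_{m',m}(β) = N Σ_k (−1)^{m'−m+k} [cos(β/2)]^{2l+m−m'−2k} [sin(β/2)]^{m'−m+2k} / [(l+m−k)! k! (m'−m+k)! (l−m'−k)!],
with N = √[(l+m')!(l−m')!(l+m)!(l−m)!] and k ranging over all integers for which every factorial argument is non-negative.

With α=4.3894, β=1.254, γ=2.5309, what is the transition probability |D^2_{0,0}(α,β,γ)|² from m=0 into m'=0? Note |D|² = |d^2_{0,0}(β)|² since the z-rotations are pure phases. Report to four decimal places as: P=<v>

P=0.1256

D^2_{0,0}(4.3894,1.2540,2.5309) = e^{-i·0·4.3894}·d^2_{0,0}(1.2540)·e^{-i·0·2.5309}. Compute d first:
c=cos(1.254000/2)=0.809791, s=sin(1.254000/2)=0.586718; N=√[2·2·2·2]=4.000000
k∈{0,1,2} keeps every argument non-negative
  k=0: (−1)^0·4.0000/(4)·0.8098^4·0.5867^0 = +0.430024
  k=1: (−1)^1·4.0000/(1)·0.8098^2·0.5867^2 = -0.902953
  k=2: (−1)^2·4.0000/(4)·0.8098^0·0.5867^4 = +0.118500
d^2_{0,0}(1.2540) = +0.430024 -0.902953 +0.118500 = -0.354429
|D^2_{0,0}|² = |d^2_{0,0}(β)|² = (-0.354429)² = 0.125620 (the z-rotation phases have unit modulus)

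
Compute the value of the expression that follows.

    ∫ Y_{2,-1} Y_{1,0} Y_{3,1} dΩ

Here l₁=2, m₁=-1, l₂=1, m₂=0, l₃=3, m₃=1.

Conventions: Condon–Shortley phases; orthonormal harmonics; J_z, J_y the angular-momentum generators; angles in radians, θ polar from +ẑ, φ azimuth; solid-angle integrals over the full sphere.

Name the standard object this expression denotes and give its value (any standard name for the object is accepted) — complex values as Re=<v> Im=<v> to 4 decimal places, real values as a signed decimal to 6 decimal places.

This is a Gaunt coefficient — the integral of a triple product of spherical harmonics over the sphere.
Checks pass: Σm=0; 6 even; l₃=3∈[1,3].
(2·2+1)(2·1+1)(2·3+1) = 105
Δ: 0! 4! 2! / 7! → 1/105
sum: t=0:+1/4 = 1/4
3j²(2 1 3; 0 0 0) = Δ·Π!·Σ² = 3/35  (sign -1)
sum: t=0:+1/6 = 1/6
3j²(2 1 3; -1 0 1) = Δ·Π!·Σ² = 8/105  (sign +1)
combine: 4πI² = 105·3/35·8/105 = 24/35
take √, sign -1: I = -0.23359668

Gaunt coefficient, -0.233597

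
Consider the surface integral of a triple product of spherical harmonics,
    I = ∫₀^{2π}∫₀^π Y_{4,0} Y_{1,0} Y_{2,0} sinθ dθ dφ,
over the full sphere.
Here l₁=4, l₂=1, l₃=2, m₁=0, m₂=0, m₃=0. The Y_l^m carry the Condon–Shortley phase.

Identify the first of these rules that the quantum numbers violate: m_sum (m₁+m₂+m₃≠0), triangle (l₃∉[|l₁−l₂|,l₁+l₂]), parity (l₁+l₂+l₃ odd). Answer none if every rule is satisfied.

Σmᵢ = 0  ✓
l₃∈[|l₁−l₂|,l₁+l₂]=[3,5] required, l₃=2 fails  ✗
Σlᵢ = 7 ⇒ odd

triangle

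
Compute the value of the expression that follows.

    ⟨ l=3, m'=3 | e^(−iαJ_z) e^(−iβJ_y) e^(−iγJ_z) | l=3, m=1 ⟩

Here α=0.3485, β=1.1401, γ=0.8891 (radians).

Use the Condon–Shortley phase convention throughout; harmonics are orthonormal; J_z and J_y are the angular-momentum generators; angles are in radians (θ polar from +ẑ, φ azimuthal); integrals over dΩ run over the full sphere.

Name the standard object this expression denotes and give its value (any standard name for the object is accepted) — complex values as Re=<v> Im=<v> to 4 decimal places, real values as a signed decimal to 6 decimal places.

This is a Wigner D-matrix element — the rotation-matrix element ⟨l m'| R(α,β,γ) |l m⟩ in the angular-momentum basis.
D^3_{3,1}(0.3485,1.1401,0.8891) = e^{-i·3·0.3485}·d^3_{3,1}(1.1401)·e^{-i·1·0.8891}. Compute d first:
c=cos(1.140100/2)=0.841874, s=sin(1.140100/2)=0.539674; N=√[720·1·24·2]=185.903201
k∈{0} keeps every argument non-negative
  k=0: (−1)^2·185.9032/(48)·0.8419^4·0.5397^2 = +0.566627
d^3_{3,1}(1.1401) = +0.566627
Attach z-rotation phases: D = e^{-i(3)(0.3485)}·(+0.566627)·e^{-i(1)(0.8891)} = -0.201624-0.529541i

Wigner D-matrix element, Re=-0.2016 Im=-0.5295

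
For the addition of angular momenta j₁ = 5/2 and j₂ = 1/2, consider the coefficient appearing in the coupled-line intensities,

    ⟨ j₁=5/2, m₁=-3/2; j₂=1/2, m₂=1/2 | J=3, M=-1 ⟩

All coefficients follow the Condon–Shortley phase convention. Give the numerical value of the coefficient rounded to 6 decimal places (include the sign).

triangle: 0!*5!*1!/7! = 120/5040
(j±m)!: 1!*4!*1!*0!*2!*4! = 1152
prefactor² = (2J+1)*Δ*N² = 192
  k=0: +1/(0!*0!*4!*1!*1!*0!) = 1/24
Σ = 1/24  ⇒  CG² = 192*(1/24)² = 1/3
CG = +√(1/3) = +0.577350

+0.577350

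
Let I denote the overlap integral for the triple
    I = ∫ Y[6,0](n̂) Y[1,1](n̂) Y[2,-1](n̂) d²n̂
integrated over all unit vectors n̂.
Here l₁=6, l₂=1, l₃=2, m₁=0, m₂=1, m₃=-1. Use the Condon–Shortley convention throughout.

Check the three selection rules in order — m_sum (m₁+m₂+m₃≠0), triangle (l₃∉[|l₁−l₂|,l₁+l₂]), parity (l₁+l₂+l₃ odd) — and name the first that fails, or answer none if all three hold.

Σmᵢ = 0  ✓
l₃∈[|l₁−l₂|,l₁+l₂]=[5,7] required, l₃=2 fails  ✗
Σlᵢ = 9 ⇒ odd

triangle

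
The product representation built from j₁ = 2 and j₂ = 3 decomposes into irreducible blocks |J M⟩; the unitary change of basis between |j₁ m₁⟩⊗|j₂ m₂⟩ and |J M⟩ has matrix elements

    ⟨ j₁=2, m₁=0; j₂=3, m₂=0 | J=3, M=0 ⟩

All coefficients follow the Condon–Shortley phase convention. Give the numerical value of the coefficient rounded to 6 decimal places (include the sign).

-0.516398

triangle: 2!*2!*4!/9! = 96/362880
(j±m)!: 2!*2!*3!*3!*3!*3! = 5184
prefactor² = (2J+1)*Δ*N² = 48/5
  k=0: +1/(0!*2!*2!*3!*0!*1!) = 1/24
  k=1: −1/(1!*1!*1!*2!*1!*2!) = -1/4
  k=2: +1/(2!*0!*0!*1!*2!*3!) = 1/24
Σ = -1/6  ⇒  CG² = 48/5*(-1/6)² = 4/15
CG = −√(4/15) = -0.516398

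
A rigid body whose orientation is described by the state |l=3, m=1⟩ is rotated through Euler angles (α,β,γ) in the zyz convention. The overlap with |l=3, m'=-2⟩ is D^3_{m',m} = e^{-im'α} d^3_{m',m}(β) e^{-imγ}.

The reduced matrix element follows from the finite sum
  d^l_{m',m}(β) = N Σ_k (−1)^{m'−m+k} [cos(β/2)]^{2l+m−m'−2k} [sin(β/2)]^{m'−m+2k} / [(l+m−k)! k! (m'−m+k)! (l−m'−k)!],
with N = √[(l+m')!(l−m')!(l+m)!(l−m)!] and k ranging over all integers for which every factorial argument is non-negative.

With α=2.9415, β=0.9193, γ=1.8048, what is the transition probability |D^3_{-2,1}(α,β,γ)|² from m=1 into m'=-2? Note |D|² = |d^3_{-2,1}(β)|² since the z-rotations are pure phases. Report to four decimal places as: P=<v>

P=0.1217

Split into d^3_{-2,1}(β=0.9193) × two z-phases.
With c≡cos(β/2)=0.896208 and s≡sin(β/2)=0.443634, N=[1·120·24·2]^{1/2}=75.894664
Admissible k: 3..4 (factorial args all ≥0)
  k=3: (−1)^0·75.8947/(12)·0.8962^3·0.4436^3 = +0.397495
  k=4: (−1)^1·75.8947/(24)·0.8962^1·0.4436^5 = -0.048701
d^3_{-2,1}(0.9193) = +0.397495 -0.048701 = +0.348795
|D^3_{-2,1}|² = |d^3_{-2,1}(β)|² = (+0.348795)² = 0.121658 (the z-rotation phases have unit modulus)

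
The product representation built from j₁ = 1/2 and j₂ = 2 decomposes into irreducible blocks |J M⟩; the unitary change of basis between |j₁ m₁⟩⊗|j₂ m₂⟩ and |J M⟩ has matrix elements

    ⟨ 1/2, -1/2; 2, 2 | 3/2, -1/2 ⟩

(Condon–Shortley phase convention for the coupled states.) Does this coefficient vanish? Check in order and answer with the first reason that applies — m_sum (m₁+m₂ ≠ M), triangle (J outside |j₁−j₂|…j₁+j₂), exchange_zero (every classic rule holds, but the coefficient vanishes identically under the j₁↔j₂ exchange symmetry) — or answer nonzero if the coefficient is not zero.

m-sum: m₁+m₂ = -1/2+2 = 3/2, M = -1/2  ✗ ⇒ coefficient is 0

m_sum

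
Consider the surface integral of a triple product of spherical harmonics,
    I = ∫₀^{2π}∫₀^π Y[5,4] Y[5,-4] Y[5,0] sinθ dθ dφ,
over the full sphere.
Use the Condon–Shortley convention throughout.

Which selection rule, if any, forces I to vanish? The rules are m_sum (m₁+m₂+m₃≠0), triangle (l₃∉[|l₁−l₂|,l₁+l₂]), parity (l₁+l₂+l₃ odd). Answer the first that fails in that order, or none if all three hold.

parity

Σmᵢ = 0  ✓
l₃∈[|l₁−l₂|,l₁+l₂]=[0,10], have l₃=5  ✓
Σlᵢ = 15 ⇒ odd  ✗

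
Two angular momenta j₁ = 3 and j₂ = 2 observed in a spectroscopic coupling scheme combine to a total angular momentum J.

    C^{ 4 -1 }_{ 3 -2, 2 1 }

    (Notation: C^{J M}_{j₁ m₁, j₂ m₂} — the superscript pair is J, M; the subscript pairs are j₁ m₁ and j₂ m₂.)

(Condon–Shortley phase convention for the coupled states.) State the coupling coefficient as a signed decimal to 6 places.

-0.591608

√[9·1!5!3!/10! · 1!5!3!1!3!5!] = √(6480/7)
  +(−1)^0/∏(0,1,5,3,0,0)! = 1/720  (running 1/720)
  +(−1)^1/∏(1,0,4,2,1,1)! = -1/48  (running -7/360)
⟨..|..⟩ = √(6480/7)·(-7/360) = -0.591608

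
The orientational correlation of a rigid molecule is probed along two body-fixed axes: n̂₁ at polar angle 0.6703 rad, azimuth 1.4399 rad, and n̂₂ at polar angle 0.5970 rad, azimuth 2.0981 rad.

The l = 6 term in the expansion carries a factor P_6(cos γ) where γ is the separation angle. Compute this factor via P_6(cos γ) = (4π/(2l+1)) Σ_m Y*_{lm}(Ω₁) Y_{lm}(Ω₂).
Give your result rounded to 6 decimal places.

-0.072348

Term-by-term m-sum for l=6 (normalisation 4π/13 = 0.966644):
  term(m=-6) = -0.000293+0.000306i   from Y*(Ω₁)=-0.019633+0.019633i, Y(Ω₂)=+0.015244-0.000339i
  term(m=-5) = -0.009323+0.001403i   from Y*(Ω₁)=+0.073858+0.096257i, Y(Ω₂)=-0.037599+0.068002i
  term(m=-4) = -0.062080-0.034627i   from Y*(Ω₁)=+0.264826-0.152893i, Y(Ω₂)=-0.119200-0.199571i
  term(m=-3) = -0.078170-0.182946i   from Y*(Ω₁)=-0.175843-0.424534i, Y(Ω₂)=+0.432928-0.004812i
  term(m=-2) = +0.032120-0.123524i   from Y*(Ω₁)=-0.290259+0.077773i, Y(Ω₂)=-0.209636+0.369394i
  term(m=-1) = +0.002413-0.001866i   from Y*(Ω₁)=-0.025607-0.194513i, Y(Ω₂)=+0.007824+0.013437i
  term(m=+0) = +0.155821+0.000000i   from Y*(Ω₁)=-0.369631-0.000000i, Y(Ω₂)=-0.421557+0.000000i
  term(m=+1) = +0.002413+0.001866i   from Y*(Ω₁)=+0.025607-0.194513i, Y(Ω₂)=-0.007824+0.013437i
  term(m=+2) = +0.032120+0.123524i   from Y*(Ω₁)=-0.290259-0.077773i, Y(Ω₂)=-0.209636-0.369394i
  term(m=+3) = -0.078170+0.182946i   from Y*(Ω₁)=+0.175843-0.424534i, Y(Ω₂)=-0.432928-0.004812i
  term(m=+4) = -0.062080+0.034627i   from Y*(Ω₁)=+0.264826+0.152893i, Y(Ω₂)=-0.119200+0.199571i
  term(m=+5) = -0.009323-0.001403i   from Y*(Ω₁)=-0.073858+0.096257i, Y(Ω₂)=+0.037599+0.068002i
  term(m=+6) = -0.000293-0.000306i   from Y*(Ω₁)=-0.019633-0.019633i, Y(Ω₂)=+0.015244+0.000339i
Accumulated sum -0.074844+0.000000i; after 4π/(2l+1) scaling, -0.072348+0.000000i ⇒ P_6 = -0.072348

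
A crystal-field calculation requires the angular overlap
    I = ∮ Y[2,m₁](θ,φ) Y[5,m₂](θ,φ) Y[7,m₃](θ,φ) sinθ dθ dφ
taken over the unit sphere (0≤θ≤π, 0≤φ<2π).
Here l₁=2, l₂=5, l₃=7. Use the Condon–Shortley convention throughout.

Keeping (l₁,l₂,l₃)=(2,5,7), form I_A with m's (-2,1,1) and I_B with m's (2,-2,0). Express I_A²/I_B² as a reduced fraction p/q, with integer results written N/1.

Shared (l₁,l₂,l₃)=(2,5,7): N and (l;000)² cancel in I_A²/I_B².
A: Δ = 0!·4!·10!/15! = 1/15015; Racah Σ t=0..0: t=0:+1/414720 = 1/414720; ⇒ 3j(2 5 7; -2 1 1)² = 2/429, sgn +1
B: Δ = 0!·4!·10!/15! = 1/15015; Racah Σ t=0..0: t=0:+1/725760 = 1/725760; ⇒ 3j(2 5 7; 2 -2 0)² = 1/429, sgn -1
I_A²/I_B² = (2/429)/(1/429) = 2/1

2/1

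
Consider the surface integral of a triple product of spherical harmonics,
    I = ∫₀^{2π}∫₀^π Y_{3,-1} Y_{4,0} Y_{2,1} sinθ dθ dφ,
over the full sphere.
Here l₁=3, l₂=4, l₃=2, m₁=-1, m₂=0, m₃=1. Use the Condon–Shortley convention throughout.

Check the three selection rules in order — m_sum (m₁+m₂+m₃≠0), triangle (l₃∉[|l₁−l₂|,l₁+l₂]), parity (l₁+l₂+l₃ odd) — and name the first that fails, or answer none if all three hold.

azimuthal sum: -1 + 0 + 1 = 0  ✓
1 ≤ 2 ≤ 7 (triangle on l)  ✓
L = 3 + 4 + 2 = 9 (odd)  ✗

parity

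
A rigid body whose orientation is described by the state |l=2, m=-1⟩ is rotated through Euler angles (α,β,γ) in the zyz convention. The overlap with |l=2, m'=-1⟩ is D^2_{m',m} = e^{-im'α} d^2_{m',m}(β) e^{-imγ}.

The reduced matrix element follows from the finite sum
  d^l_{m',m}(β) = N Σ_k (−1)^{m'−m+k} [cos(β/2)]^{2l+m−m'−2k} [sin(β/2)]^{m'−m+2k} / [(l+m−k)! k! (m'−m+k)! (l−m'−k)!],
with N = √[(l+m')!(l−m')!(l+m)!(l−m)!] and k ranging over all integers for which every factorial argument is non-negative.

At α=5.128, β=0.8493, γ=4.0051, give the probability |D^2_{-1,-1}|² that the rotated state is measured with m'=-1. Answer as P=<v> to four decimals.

P=0.0710

Split into d^2_{-1,-1}(β=0.8493) × two z-phases.
With c≡cos(β/2)=0.911183 and s≡sin(β/2)=0.412002, N=[1·6·1·6]^{1/2}=6.000000
k: max(0,(-1)−(-1))=0 … min(2+(-1),2−(-1))=1
  k=0: (−1)^0·6.0000/(6)·0.9112^4·0.4120^0 = +0.689322
  k=1: (−1)^1·6.0000/(2)·0.9112^2·0.4120^2 = -0.422796
d^2_{-1,-1}(0.8493) = +0.689322 -0.422796 = +0.266526
|D^2_{-1,-1}|² = |d^2_{-1,-1}(β)|² = (+0.266526)² = 0.071036 (the z-rotation phases have unit modulus)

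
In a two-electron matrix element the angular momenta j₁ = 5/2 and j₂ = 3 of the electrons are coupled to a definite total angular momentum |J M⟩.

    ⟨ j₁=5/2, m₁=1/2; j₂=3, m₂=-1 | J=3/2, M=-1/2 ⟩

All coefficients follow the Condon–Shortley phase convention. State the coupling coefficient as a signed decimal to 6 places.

−√(1/105) ≈ -0.097590

j₁+j₂−J=4  J+j₁−j₂=1  J−j₁+j₂=2  j₁+j₂+J+1=8
(j₁±m₁, j₂±m₂, J±M) = (3,2,2,4,1,2)
P² = 192/35
sum k=1..2:
  [1] −1/6 = -1/6
  [2] +1/8 = 1/8
S = -1/24
C² = P²·S² = 1/105 ; C = -0.097590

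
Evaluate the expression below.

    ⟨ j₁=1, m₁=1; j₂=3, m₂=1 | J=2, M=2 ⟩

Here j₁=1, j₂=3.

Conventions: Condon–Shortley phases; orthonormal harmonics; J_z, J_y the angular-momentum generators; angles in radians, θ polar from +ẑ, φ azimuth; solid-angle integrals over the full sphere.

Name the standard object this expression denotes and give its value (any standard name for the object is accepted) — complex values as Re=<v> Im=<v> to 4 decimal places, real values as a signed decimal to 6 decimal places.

This is a Clebsch–Gordan (vector-coupling) coefficient.
j₁+j₂−J=2  J+j₁−j₂=0  J−j₁+j₂=4  j₁+j₂+J+1=7
(j₁±m₁, j₂±m₂, J±M) = (2,0,4,2,4,0)
P² = 768/7
sum k=0..0:
  [0] +1/48 = 1/48
S = 1/48
C² = P²·S² = 1/21 ; C = +0.218218

Clebsch–Gordan coefficient, +√(1/21) ≈ +0.218218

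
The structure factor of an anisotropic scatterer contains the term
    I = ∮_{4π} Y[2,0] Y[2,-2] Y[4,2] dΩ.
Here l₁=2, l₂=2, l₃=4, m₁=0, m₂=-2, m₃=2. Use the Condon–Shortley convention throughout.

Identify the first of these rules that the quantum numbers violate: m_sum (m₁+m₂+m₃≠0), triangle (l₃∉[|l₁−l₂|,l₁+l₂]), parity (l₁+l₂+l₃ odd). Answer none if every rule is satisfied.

Σmᵢ = 0  ✓
l₃∈[|l₁−l₂|,l₁+l₂]=[0,4], have l₃=4  ✓
Σlᵢ = 8 ⇒ even  ✓

none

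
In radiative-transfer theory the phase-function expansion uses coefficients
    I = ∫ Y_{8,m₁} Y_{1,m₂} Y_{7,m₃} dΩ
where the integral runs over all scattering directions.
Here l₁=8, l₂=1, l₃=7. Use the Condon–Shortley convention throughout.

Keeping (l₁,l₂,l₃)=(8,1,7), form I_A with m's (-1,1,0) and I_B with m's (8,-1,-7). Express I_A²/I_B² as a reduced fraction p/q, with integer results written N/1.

3/10

l's match ⇒ only the (l;m) 3-j factors differ between A and B.
A: triangle coeff Δ(8,1,7) = 1/2040; Σ_t [2,2]: t=2:+1/50803200 = 1/50803200; (3j)²=3/170 [(8 1 7; -1 1 0)], sign=-1
B: triangle coeff Δ(8,1,7) = 1/2040; Σ_t [0,0]: t=0:+1/174356582400 = 1/174356582400; (3j)²=1/17 [(8 1 7; 8 -1 -7)], sign=+1
I_A²/I_B² = (3/170)/(1/17) = 3/10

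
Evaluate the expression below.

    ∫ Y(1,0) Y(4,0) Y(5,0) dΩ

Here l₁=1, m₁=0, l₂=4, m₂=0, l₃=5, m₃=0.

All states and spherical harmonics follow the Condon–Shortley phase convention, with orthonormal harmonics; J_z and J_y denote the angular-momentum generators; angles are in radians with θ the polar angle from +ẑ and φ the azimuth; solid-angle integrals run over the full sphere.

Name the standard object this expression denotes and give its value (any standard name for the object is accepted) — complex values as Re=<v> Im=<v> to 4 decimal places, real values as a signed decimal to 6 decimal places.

This is a Gaunt coefficient — the integral of a triple product of spherical harmonics over the sphere.
m-sum 0 ✓  L=10 even ✓  3≤5≤5 ✓
Π(2lᵢ+1) = 3×9×11 = 297
triangle coeff Δ(1,4,5) = 1/495
Σ_t [0,0]: t=0:+1/576 = 1/576
(3j)²=5/99 [(1 4 5; 0 0 0)], sign=-1
(m-triple is (0,0,0) — same symbol as above.)
⇒ 4πI² = 25/33
I = (+1)√(25/33/(4π)) = 0.24553200

Gaunt coefficient, +0.245532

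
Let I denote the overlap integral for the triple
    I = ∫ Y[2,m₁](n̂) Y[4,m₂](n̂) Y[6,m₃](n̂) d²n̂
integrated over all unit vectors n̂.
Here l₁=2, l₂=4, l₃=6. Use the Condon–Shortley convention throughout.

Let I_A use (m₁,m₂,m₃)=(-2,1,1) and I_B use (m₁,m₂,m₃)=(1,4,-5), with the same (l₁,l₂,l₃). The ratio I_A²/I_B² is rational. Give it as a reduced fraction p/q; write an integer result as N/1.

7/33

Same 2,4,6: normalisation and zero-m 3j drop out of the ratio.
A: Δ: 0! 4! 8! / 13! → 1/6435; sum: t=0:+1/17280 = 1/17280; 3j²(2 4 6; -2 1 1) = Δ·Π!·Σ² = 7/1287  (sign -1)
B: Δ: 0! 4! 8! / 13! → 1/6435; sum: t=0:+1/241920 = 1/241920; 3j²(2 4 6; 1 4 -5) = Δ·Π!·Σ² = 1/39  (sign -1)
I_A²/I_B² = (7/1287)/(1/39) = 7/33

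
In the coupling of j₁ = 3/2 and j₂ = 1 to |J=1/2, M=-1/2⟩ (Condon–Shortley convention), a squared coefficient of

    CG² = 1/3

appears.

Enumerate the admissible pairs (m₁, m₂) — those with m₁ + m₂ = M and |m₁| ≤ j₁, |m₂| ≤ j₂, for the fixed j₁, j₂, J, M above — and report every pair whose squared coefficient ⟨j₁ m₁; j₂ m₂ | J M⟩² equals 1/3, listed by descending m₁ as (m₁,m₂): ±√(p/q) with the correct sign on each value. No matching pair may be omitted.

(-1/2,0): −√(1/3)

Admissible pairs with m₁+m₂ = M = -1/2: (-3/2,1), (-1/2,0), (1/2,-1)
  (m₁,m₂)=(1/2,-1): CG² = 1/6, CG = +√(1/6)
  (m₁,m₂)=(-1/2,0): CG² = 1/3, CG = −√(1/3)   ← matches the target
  (m₁,m₂)=(-3/2,1): CG² = 1/2, CG = +√(1/2)
Pairs with CG² = 1/3: (-1/2,0): −√(1/3)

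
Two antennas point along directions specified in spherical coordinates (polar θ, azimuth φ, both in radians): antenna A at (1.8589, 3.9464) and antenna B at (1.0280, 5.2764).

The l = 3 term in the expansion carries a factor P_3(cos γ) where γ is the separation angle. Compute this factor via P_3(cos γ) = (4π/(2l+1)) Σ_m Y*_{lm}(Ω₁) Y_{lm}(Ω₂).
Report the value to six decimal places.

Summing Y*_{l m}(θ₁,φ₁)·Y_{l m}(θ₂,φ₂) over m ∈ [−3, 3]; prefactor 4π/(2·3+1) = 1.795196:
  [-3]  conj(Y_{3,-3})(Ω₁) = +0.274718-0.244453i ; Y_{3,-3}(Ω₂) = -0.260015+0.031679i ; Δ = -0.063687+0.072264i
  [-2]  conj(Y_{3,-2})(Ω₁) = +0.010360-0.266737i ; Y_{3,-2}(Ω₂) = -0.165829+0.349721i ; Δ = +0.091566+0.047856i
  [-1]  conj(Y_{3,-1})(Ω₁) = +0.128100+0.133171i ; Y_{3,-1}(Ω₂) = +0.049414+0.078119i ; Δ = -0.004073+0.016588i
  [+0]  conj(Y_{3,0})(Ω₁) = +0.275296-0.000000i ; Y_{3,0}(Ω₂) = -0.321129+0.000000i ; Δ = -0.088405+0.000000i
  [+1]  conj(Y_{3,1})(Ω₁) = -0.128100+0.133171i ; Y_{3,1}(Ω₂) = -0.049414+0.078119i ; Δ = -0.004073-0.016588i
  [+2]  conj(Y_{3,2})(Ω₁) = +0.010360+0.266737i ; Y_{3,2}(Ω₂) = -0.165829-0.349721i ; Δ = +0.091566-0.047856i
  [+3]  conj(Y_{3,3})(Ω₁) = -0.274718-0.244453i ; Y_{3,3}(Ω₂) = +0.260015+0.031679i ; Δ = -0.063687-0.072264i
Total Σ_m = -0.040794+0.000000i. Multiply by 1.795196: -0.073233+0.000000i. P_3(cos γ) = -0.073233

-0.073233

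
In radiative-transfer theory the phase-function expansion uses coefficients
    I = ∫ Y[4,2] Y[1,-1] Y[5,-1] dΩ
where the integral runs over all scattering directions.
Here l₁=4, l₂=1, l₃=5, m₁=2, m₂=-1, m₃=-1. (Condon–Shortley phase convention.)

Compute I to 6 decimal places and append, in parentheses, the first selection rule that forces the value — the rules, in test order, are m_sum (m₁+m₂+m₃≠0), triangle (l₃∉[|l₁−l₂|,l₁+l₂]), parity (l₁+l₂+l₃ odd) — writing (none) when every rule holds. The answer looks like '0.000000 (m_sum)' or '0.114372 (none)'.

-0.120286 (none)

Rules hold: Σm=0, L=10 even, 3≤5≤5.
N = 9·3·11 = 297
Δ = 0!·8!·2!/11! = 1/495
Racah Σ t=0..0: t=0:+1/576 = 1/576
⇒ 3j(4 1 5; 0 0 0)² = 5/99, sgn -1
Racah Σ t=0..0: t=0:+1/2880 = 1/2880
⇒ 3j(4 1 5; 2 -1 -1)² = 2/165, sgn +1
4πI² = N·(3j₀)²·(3jₘ)² = 2/11
I = -1·√(0.181818/4π) = -0.12028562
No selection rule forces the value: the integral is nonzero (none).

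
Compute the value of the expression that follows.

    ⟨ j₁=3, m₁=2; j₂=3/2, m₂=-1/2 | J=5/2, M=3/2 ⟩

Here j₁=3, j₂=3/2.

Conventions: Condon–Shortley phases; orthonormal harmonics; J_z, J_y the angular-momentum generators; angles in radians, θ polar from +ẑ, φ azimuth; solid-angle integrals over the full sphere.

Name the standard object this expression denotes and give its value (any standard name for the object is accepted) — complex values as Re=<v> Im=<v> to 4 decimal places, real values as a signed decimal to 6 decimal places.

Clebsch–Gordan coefficient, +√(1/14) ≈ +0.267261

This is a Clebsch–Gordan (vector-coupling) coefficient.
√[6·2!4!1!/8! · 5!1!1!2!4!1!] = √(288/7)
  +(−1)^0/∏(0,2,1,1,3,0)! = 1/12  (running 1/12)
  +(−1)^1/∏(1,1,0,0,4,1)! = -1/24  (running 1/24)
⟨..|..⟩ = √(288/7)·(1/24) = +0.267261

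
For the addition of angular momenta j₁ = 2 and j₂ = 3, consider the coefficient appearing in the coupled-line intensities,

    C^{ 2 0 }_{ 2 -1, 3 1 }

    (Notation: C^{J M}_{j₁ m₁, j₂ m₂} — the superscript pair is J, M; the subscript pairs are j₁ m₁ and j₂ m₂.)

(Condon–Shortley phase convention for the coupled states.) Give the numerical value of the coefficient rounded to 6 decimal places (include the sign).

+√(1/7) ≈ +0.377964

√[5·3!1!3!/8! · 1!3!4!2!2!2!] = √(36/7)
  +(−1)^2/∏(2,1,1,2,0,1)! = 1/4  (running 1/4)
  +(−1)^3/∏(3,0,0,1,1,2)! = -1/12  (running 1/6)
⟨..|..⟩ = √(36/7)·(1/6) = +0.377964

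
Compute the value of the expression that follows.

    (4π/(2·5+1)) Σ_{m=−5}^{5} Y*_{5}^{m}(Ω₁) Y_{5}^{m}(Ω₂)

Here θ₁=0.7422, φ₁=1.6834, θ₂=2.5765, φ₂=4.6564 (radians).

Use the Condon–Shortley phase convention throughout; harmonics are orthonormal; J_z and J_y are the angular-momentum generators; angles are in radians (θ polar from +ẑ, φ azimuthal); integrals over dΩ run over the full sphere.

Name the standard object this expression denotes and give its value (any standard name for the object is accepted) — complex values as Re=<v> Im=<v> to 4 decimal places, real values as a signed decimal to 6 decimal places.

This sum is the spherical-harmonic addition theorem: it equals the Legendre polynomial P_l(cos γ) of the angle γ between the two directions.
Summing Y*_{l m}(θ₁,φ₁)·Y_{l m}(θ₂,φ₂) over m ∈ [−5, 5]; prefactor 4π/(2·5+1) = 1.142397:
  term(m=-5) = -0.000890-0.000999i   from Y*(Ω₁)=-0.034948+0.055371i, Y(Ω₂)=-0.005647+0.019641i
  term(m=-4) = -0.017974-0.014368i   from Y*(Ω₁)=+0.203249+0.098284i, Y(Ω₂)=-0.099379-0.022636i
  term(m=-3) = -0.104604-0.057933i   from Y*(Ω₁)=+0.137663-0.391893i, Y(Ω₂)=+0.048127-0.283825i
  term(m=-2) = -0.158552-0.055584i   from Y*(Ω₁)=-0.350098-0.080205i, Y(Ω₂)=+0.464854+0.052272i
  term(m=-1) = +0.025408+0.004325i   from Y*(Ω₁)=+0.009947-0.087959i, Y(Ω₂)=-0.016294+0.290710i
  term(m=+0) = -0.108647-0.000000i   from Y*(Ω₁)=-0.382232-0.000000i, Y(Ω₂)=+0.284244+0.000000i
  term(m=+1) = +0.025408-0.004325i   from Y*(Ω₁)=-0.009947-0.087959i, Y(Ω₂)=+0.016294+0.290710i
  term(m=+2) = -0.158552+0.055584i   from Y*(Ω₁)=-0.350098+0.080205i, Y(Ω₂)=+0.464854-0.052272i
  term(m=+3) = -0.104604+0.057933i   from Y*(Ω₁)=-0.137663-0.391893i, Y(Ω₂)=-0.048127-0.283825i
  term(m=+4) = -0.017974+0.014368i   from Y*(Ω₁)=+0.203249-0.098284i, Y(Ω₂)=-0.099379+0.022636i
  term(m=+5) = -0.000890+0.000999i   from Y*(Ω₁)=+0.034948+0.055371i, Y(Ω₂)=+0.005647+0.019641i
Σ over m = -0.621870+0.000000i; ×(4π/11) → -0.710423+0.000000i. Real part: -0.710423

Legendre polynomial (addition theorem), -0.710423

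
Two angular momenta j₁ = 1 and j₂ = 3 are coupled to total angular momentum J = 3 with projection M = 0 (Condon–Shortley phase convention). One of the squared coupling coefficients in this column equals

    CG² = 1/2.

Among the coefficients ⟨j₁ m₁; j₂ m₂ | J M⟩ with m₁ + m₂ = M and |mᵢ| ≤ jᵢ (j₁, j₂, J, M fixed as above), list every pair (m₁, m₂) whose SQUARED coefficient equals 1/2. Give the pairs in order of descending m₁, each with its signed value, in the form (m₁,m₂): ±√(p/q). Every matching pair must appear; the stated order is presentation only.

(1,-1): +√(1/2); (-1,1): −√(1/2)

Admissible pairs with m₁+m₂ = M = 0: (-1,1), (0,0), (1,-1)
  (m₁,m₂)=(1,-1): CG² = 1/2, CG = +√(1/2)   ← matches the target
  (m₁,m₂)=(0,0): CG² = 0/1, CG = 0
  (m₁,m₂)=(-1,1): CG² = 1/2, CG = −√(1/2)   ← matches the target
Pairs with CG² = 1/2: (1,-1): +√(1/2); (-1,1): −√(1/2)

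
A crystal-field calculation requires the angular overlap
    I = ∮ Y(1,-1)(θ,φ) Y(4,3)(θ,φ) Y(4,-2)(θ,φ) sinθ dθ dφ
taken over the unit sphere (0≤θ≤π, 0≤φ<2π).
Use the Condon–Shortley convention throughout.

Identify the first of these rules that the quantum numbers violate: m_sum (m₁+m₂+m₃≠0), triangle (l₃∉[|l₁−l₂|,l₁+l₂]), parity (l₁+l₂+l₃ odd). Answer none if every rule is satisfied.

parity

azimuthal sum: -1 + 3 − 2 = 0  ✓
3 ≤ 4 ≤ 5 (triangle on l)  ✓
L = 1 + 4 + 4 = 9 (odd)  ✗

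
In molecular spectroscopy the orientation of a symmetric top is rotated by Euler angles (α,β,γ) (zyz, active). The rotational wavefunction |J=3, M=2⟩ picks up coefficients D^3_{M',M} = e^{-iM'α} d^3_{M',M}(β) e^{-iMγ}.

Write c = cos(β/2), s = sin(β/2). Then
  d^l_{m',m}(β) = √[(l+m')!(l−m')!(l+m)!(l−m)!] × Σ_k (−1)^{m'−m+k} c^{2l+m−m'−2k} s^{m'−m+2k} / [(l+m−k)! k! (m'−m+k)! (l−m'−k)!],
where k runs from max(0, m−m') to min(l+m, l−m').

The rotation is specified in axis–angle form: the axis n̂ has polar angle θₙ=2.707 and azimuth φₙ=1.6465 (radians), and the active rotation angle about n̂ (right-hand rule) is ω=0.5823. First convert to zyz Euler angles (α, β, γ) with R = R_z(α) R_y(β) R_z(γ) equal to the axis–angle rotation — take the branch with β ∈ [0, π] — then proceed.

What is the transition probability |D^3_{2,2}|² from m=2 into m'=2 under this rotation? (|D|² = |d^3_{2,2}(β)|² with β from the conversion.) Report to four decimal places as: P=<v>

P=0.7848

Axis–angle → zyz. n̂ = (sinθₙcosφₙ, sinθₙsinφₙ, cosθₙ) = (-0.031844, +0.419835, -0.907042), ω = 0.5823.
R = I cosω + sinω [n̂]ₓ + (1−cosω) n̂n̂ᵀ gives
  R = [+0.835367, +0.496621, +0.235647; -0.501027, +0.864248, -0.045245; -0.226127, -0.080270, +0.970785]
β = atan2(√(R₁₃²+R₂₃²), R₃₃) = 0.242315; α = atan2(R₂₃, R₁₃) mod 2π = 6.093492; γ = atan2(R₃₂, −R₃₁) mod 2π = 5.942084
Split into d^3_{2,2}(β=0.2423) × two z-phases.
Half-angle: c=0.992669, s=0.120861. N=√(120·1·120·1)=120.000000
k: max(0,(2)−(2))=0 … min(3+(2),3−(2))=1
  k=0: (−1)^0·120.0000/(120)·0.9927^6·0.1209^0 = +0.956815
  k=1: (−1)^1·120.0000/(24)·0.9927^4·0.1209^2 = -0.070919
d^3_{2,2}(0.2423) = +0.956815 -0.070919 = +0.885895
|D^3_{2,2}|² = |d^3_{2,2}(β)|² = (+0.885895)² = 0.784810 (the z-rotation phases have unit modulus)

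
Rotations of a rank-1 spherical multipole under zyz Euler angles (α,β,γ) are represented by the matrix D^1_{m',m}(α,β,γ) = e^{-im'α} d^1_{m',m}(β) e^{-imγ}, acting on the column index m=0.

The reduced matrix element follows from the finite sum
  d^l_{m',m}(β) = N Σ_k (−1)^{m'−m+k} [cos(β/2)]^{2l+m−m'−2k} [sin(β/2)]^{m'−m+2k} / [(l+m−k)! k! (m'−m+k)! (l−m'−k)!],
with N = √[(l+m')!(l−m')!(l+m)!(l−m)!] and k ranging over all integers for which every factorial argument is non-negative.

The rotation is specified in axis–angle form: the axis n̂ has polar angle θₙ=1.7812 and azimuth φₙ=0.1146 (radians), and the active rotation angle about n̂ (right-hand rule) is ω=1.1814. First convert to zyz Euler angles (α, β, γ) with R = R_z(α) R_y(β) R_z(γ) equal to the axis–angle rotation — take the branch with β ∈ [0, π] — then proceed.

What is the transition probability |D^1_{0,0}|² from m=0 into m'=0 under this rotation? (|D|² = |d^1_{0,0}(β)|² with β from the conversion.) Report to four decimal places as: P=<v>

P=0.1654

Axis–angle → zyz. n̂ = (sinθₙcosφₙ, sinθₙsinφₙ, cosθₙ) = (+0.971532, +0.111828, -0.208855), ω = 1.1814.
R = I cosω + sinω [n̂]ₓ + (1−cosω) n̂n̂ᵀ gives
  R = [+0.965181, +0.260619, -0.022423; -0.125820, +0.387388, -0.913291; -0.229335, +0.884312, +0.406691]
β = atan2(√(R₁₃²+R₂₃²), R₃₃) = 1.151968; α = atan2(R₂₃, R₁₃) mod 2π = 4.687842; γ = atan2(R₃₂, −R₃₁) mod 2π = 1.317050
Split into d^1_{0,0}(β=1.1520) × two z-phases.
Half-angle: c=0.838657, s=0.544660. N=√(1·1·1·1)=1.000000
Admissible k: 0..1 (factorial args all ≥0)
  k=0: (−1)^0·1.0000/(1)·0.8387^2·0.5447^0 = +0.703345
  k=1: (−1)^1·1.0000/(1)·0.8387^0·0.5447^2 = -0.296655
d^1_{0,0}(1.1520) = +0.703345 -0.296655 = +0.406691
|D^1_{0,0}|² = |d^1_{0,0}(β)|² = (+0.406691)² = 0.165397 (the z-rotation phases have unit modulus)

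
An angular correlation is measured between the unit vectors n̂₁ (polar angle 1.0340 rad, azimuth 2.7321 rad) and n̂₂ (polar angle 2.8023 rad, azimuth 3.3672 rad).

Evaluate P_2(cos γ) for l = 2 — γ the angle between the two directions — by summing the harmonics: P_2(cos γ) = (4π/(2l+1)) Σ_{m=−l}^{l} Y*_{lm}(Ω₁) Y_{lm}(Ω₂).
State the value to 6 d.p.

Expand P_2 via completeness: Σ_{m} conj(Y_{2,m}) at Ω₁ times Y_{2,m} at Ω₂ —
  m=-2: (0.19482 - 0.20837j) × (0.03851 - 0.01866j) = 0.00361 - 0.01166j  (running Σ = 0.00361 - 0.01166j)
  m=-1: (-0.31143 + 0.13517j) × (0.23632 - 0.05424j) = -0.06627 + 0.04883j  (running Σ = -0.06265 + 0.03718j)
  m=0: (-0.06795 + 0.00000j) × (0.52598 + 0.00000j) = -0.03574 + 0.00000j  (running Σ = -0.09839 + 0.03718j)
  m=1: (0.31143 + 0.13517j) × (-0.23632 - 0.05424j) = -0.06627 - 0.04883j  (running Σ = -0.16466 - 0.01166j)
  m=2: (0.19482 + 0.20837j) × (0.03851 + 0.01866j) = 0.00361 + 0.01166j  (running Σ = -0.16105 + 0.00000j)
Accumulated sum -0.16105 + 0.00000j; after 4π/(2l+1) scaling, -0.40475 + 0.00000j ⇒ P_2 = -0.404751

-0.404751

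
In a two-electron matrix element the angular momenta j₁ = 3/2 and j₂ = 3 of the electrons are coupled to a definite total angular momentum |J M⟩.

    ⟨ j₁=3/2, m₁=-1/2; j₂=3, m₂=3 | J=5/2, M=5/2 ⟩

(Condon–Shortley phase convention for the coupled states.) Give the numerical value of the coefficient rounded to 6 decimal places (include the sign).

+0.731925

triangle: 2!*1!*4!/8! = 48/40320
(j±m)!: 1!*2!*6!*0!*5!*0! = 172800
prefactor² = (2J+1)*Δ*N² = 8640/7
  k=2: +1/(2!*0!*0!*4!*1!*0!) = 1/48
Σ = 1/48  ⇒  CG² = 8640/7*(1/48)² = 15/28
CG = +√(15/28) = +0.731925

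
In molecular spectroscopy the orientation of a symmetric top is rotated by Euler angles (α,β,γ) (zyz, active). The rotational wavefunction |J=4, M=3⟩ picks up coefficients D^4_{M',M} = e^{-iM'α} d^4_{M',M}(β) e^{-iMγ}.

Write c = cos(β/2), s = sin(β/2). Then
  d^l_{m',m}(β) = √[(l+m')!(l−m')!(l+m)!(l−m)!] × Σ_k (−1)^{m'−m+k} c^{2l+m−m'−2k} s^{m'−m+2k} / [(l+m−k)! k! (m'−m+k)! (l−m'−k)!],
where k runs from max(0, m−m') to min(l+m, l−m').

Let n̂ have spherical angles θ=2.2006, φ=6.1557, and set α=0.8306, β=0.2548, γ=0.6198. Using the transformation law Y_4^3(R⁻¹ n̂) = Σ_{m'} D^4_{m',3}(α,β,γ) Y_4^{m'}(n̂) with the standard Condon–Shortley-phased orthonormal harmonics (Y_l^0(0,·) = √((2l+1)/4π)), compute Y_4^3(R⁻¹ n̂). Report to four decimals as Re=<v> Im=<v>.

Need the full column D^4_{m',3} for m'=−4..4 at α=0.8306, β=0.2548, γ=0.6198.
cos(β/2)=0.991896, sin(β/2)=0.127056
d^4_{-4,3}: single k=7 term ⇒ +0.000001;  D = +0.000000+0.000001i
d^4_{-3,3}: k∈[6..7] ⇒ +0.000029 -0.000000 = +0.000029;  D = +0.000023+0.000017i
d^4_{-2,3}: k∈[5..6] ⇒ +0.000363 -0.000002 = +0.000361;  D = +0.000354-0.000071i
d^4_{-1,3}: k∈[4..5] ⇒ +0.003337 -0.000033 = +0.003304;  D = +0.001704-0.002831i
d^4_{0,3}: k∈[3..4] ⇒ +0.023301 -0.000382 = +0.022919;  D = -0.006523-0.021971i
d^4_{1,3}: k∈[2..3] ⇒ +0.122026 -0.003337 = +0.118689;  D = -0.106791-0.051796i
d^4_{2,3}: k∈[1..2] ⇒ +0.449076 -0.022105 = +0.426971;  D = -0.396669+0.157978i
d^4_{3,3}: k∈[0..1] ⇒ +0.936974 -0.107617 = +0.829357;  D = -0.293084+0.775845i
d^4_{4,3}: single k=0 term ⇒ -0.339469;  D = -0.153563-0.302751i
Y_4^{m'}(θ=2.2006,φ=6.1557) and Σ D·Y over m':
  (+0.0000+0.0000i)·(+0.1647+0.0921i)  (+0.0000+0.0000i)·(-0.3610-0.1452i)  (+0.0004-0.0001i)·(+0.3020+0.0787i)  (+0.0017-0.0028i)·(+0.1277+0.0164i)  (-0.0065-0.0220i)·(-0.3380+0.0000i)  (-0.1068-0.0518i)·(-0.1277+0.0164i)  (-0.3967+0.1580i)·(+0.3020-0.0787i)  (-0.2931+0.7758i)·(+0.3610-0.1452i)  (-0.1536-0.3028i)·(+0.1647-0.0921i)
Y_4^3(R⁻¹ n̂) = -0.136619+0.377783i

Re=-0.1366 Im=0.3778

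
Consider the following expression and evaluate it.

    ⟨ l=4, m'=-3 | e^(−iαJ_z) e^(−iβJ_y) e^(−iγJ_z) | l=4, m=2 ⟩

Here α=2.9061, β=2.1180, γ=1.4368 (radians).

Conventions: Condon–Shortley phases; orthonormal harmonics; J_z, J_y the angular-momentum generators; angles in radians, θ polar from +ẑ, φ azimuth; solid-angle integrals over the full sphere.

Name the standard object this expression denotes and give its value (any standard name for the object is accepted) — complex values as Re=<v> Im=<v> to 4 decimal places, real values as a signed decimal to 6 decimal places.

Wigner D-matrix element, Re=-0.0339 Im=0.0159

This is a Wigner D-matrix element — the rotation-matrix element ⟨l m'| R(α,β,γ) |l m⟩ in the angular-momentum basis.
D^4_{-3,2}(2.9061,2.1180,1.4368) = e^{-i·-3·2.9061}·d^4_{-3,2}(2.1180)·e^{-i·2·1.4368}. Compute d first:
With c≡cos(β/2)=0.489744 and s≡sin(β/2)=0.871866, N=[1·5040·720·2]^{1/2}=2693.993318
k: max(0,(2)−(-3))=5 … min(4+(2),4−(-3))=6
  k=5: (−1)^0·2693.9933/(240)·0.4897^3·0.8719^5 = +0.664266
  k=6: (−1)^1·2693.9933/(720)·0.4897^1·0.8719^7 = -0.701750
d^4_{-3,2}(2.1180) = +0.664266 -0.701750 = -0.037483
Attach z-rotation phases: D = e^{-i(-3)(2.9061)}·(-0.037483)·e^{-i(2)(1.4368)} = -0.033937+0.015914i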